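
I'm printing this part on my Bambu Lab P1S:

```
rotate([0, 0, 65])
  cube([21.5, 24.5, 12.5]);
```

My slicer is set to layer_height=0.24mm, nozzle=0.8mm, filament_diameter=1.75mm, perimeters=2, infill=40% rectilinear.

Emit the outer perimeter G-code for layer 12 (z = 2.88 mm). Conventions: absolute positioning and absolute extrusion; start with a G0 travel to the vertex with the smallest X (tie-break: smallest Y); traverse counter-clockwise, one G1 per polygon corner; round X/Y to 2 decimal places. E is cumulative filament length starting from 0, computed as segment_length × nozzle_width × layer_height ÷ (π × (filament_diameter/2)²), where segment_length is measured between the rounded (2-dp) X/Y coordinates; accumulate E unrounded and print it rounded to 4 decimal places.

At z = 2.88 mm: the 21.5×24.5 cube contributes its full rectangle; (whole slice rotated 65° about Z — lengths, areas and connectivity unchanged). The outline is a single polygon with 4 vertices. Extrusion per mm of travel: 0.8 × 0.24 / (π × 0.875²) = 0.079824. Accumulating E over each segment gives final E = 7.3442.

G0 X-22.20 Y10.35 Z2.88
G1 X0.00 Y0.00 E1.9552
G1 X9.09 Y19.49 E3.6719
G1 X-13.12 Y29.84 E5.6278
G1 X-22.20 Y10.35 E7.3442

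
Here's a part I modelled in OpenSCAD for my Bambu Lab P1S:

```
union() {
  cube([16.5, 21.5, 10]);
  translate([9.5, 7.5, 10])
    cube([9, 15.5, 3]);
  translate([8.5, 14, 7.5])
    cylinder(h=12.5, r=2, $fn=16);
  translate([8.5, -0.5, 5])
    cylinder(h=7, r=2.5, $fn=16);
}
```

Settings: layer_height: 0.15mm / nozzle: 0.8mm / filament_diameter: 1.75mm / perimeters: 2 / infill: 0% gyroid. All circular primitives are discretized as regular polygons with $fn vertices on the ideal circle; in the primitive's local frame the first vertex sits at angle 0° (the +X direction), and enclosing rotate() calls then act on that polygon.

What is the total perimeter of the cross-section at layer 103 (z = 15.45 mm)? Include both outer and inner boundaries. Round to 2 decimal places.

At z = 15.45 mm: the cube is not intersected at this z (z outside [0, 10]); the cube at (9.5, 7.5) does not reach this height (z outside [10, 13]); the cylinder at (8.5, 14): section is a regular 16-gon, circumradius r=2 (perimeter = 2·16·2.000·sin(180°/16) = 12.49 mm); the cylinder at (8.5, -0.5) is not intersected at this z (z outside [5, 12]); Combining (union): only the r=2 cylinder at (8.5, 14) is present, so the union is just that shape — boundary = 12.49 mm. Overall, the cross-section is a single solid region. Total boundary length (outer) = 12.49 mm.

12.49 mm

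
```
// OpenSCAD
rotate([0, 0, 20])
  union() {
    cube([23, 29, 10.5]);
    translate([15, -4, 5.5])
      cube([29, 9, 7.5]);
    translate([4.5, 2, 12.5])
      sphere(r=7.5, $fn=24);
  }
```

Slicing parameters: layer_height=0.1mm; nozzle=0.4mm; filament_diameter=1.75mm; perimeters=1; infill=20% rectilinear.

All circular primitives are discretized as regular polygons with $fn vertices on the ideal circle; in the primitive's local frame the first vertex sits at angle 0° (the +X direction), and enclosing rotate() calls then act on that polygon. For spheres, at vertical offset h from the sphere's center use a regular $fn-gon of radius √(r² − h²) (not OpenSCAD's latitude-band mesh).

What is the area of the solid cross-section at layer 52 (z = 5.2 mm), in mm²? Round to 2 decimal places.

667.00 mm²

At z = 5.2 mm: the 23×29 cube contributes its full rectangle (area 667.00 mm²); the cube at (15, -4) does not reach this height (z outside [5.5, 13]); the r=7.5 sphere at (4.5, 2) slices to a regular 24-gon of circumradius 1.720 (√(r²−h²) with h=7.3 from center) (area = (24/2)·1.720²·sin(360°/24) = 9.19 mm²); Taking the union: the r=7.5 sphere at (4.5, 2) lies entirely inside the 23×29 cube, so the union is just the 23×29 cube — area = 667.00 mm²; (rotated 20° about Z; rotation is an isometry so areas/perimeters/island counts are preserved). Overall, the cross-section is a single solid region. Net area = 667.00 mm².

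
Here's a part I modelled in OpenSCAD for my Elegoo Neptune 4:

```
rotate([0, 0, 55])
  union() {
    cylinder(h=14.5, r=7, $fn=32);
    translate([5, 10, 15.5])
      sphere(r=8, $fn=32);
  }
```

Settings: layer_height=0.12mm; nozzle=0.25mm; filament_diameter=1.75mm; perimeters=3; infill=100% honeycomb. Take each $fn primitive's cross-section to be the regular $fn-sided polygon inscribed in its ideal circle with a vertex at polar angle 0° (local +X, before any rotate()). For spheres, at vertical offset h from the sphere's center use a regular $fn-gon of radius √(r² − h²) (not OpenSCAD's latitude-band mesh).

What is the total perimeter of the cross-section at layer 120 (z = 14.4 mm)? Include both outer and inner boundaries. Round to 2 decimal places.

72.20 mm

At z = 14.4 mm: the r=7 cylinder gives a regular 32-gon of circumradius 7 (constant along its height) (perimeter = 2·32·7.000·sin(180°/32) = 43.91 mm); the r=8 sphere at (5, 10) slices to a regular 32-gon of circumradius 7.924 (√(r²−h²) with h=1.1 from center) (perimeter = 2·32·7.924·sin(180°/32) = 49.71 mm); Combining (union): the regions partially overlap (shared area 24.78 mm²), so the edge portions inside another operand are dropped and the merged outline is re-measured after clipping — boundary = 72.20 mm; (whole slice rotated 55° about Z — lengths, areas and connectivity unchanged). Overall, the cross-section is a single solid region. Total boundary length (outer) = 72.20 mm.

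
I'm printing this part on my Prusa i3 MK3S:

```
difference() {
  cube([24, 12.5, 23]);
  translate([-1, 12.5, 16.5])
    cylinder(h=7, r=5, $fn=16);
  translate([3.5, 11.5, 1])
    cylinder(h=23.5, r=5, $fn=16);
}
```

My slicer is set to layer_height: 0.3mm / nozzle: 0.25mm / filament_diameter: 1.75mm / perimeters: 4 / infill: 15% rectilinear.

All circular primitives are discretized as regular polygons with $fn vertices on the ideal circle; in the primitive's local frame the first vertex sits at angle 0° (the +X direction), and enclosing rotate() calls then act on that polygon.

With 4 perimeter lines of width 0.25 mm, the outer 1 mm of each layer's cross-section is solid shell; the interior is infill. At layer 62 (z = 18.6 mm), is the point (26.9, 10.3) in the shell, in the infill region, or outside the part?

outside

At z = 18.6 mm: the 24×12.5 cube contributes its full rectangle; the r=5 cylinder at (-1, 12.5) contributes a regular 16-gon of circumradius 5; the cylinder at (3.5, 11.5): section is a regular 16-gon, circumradius r=5; After the difference (first − rest): starting from the 24×12.5 cube, the r=5 cylinder at (-1, 12.5) partially overlaps it — only the 14.23 mm² overlap (of its 76.54 mm²) is removed, clipping the outline; the r=5 cylinder at (3.5, 11.5) partially overlaps it — only the 29.03 mm² overlap (of its 76.54 mm²) is removed, clipping the outline — 1 connected region. Overall, the cross-section is a single solid region. The nearest boundary edge runs (24.00, 12.50)→(24.00, 0.00); distance from the point to it = 2.90 mm. The point is not inside any of the regions above, so it lies outside the cross-section (2.90 mm from the nearest boundary).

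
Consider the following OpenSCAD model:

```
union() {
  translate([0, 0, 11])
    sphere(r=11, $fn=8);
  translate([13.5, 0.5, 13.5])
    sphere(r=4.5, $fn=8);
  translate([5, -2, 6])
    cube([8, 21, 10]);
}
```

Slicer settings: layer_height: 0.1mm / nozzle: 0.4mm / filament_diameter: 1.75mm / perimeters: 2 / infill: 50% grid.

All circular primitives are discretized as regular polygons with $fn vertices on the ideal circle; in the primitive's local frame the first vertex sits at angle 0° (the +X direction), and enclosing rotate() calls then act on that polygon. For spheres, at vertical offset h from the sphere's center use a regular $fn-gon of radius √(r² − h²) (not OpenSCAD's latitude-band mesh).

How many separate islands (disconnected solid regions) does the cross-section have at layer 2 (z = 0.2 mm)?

1

At z = 0.2 mm: the r=11 sphere contributes a regular 8-gon of circumradius √(11²−10.8²) = 2.088; the sphere at (13.5, 0.5) is not intersected at this z (|z−center|=13.300 > r=4.5); the cube at (5, -2) is absent (z outside [6, 16]); Taking the union: only the r=11 sphere is present, so the union is just that shape — 1 connected region. Overall, the cross-section is a single solid region. Island count = 1.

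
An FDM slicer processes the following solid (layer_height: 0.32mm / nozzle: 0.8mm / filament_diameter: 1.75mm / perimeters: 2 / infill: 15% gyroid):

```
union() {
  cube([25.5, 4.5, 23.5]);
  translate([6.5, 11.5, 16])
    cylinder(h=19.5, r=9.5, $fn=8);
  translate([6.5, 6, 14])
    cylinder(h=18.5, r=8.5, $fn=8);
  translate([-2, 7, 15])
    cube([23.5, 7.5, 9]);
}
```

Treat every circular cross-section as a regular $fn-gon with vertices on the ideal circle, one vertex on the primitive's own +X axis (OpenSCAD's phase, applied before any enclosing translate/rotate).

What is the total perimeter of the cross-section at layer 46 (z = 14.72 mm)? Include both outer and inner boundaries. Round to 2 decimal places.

76.17 mm

At z = 14.72 mm: the 25.5×4.5 cube contributes its full rectangle (perimeter 60.00 mm); the cylinder at (6.5, 11.5) is absent (z outside [16, 35.5]); the cylinder at (6.5, 6): section is a regular 8-gon, circumradius r=8.5 (perimeter = 2·8·8.500·sin(180°/8) = 52.04 mm); the cube at (-2, 7) is not intersected at this z (z outside [15, 24]); Combining (union): the regions partially overlap (shared area 60.23 mm²), so the edge portions inside another operand are dropped and the merged outline is re-measured after clipping — boundary = 76.17 mm. Overall, the cross-section is a single solid region. Total boundary length (outer) = 76.17 mm.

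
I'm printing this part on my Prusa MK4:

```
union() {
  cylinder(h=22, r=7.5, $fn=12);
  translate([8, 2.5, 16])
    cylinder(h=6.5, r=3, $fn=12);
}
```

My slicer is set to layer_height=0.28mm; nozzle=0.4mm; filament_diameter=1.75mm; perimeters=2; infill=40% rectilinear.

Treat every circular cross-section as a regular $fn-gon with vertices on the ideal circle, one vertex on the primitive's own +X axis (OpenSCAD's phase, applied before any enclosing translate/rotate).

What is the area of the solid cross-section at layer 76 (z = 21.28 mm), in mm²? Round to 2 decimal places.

189.02 mm²

At z = 21.28 mm: the r=7.5 cylinder contributes a regular 12-gon of circumradius 7.5 (area = (12/2)·7.500²·sin(360°/12) = 168.75 mm²); the r=3 cylinder at (8, 2.5) gives a regular 12-gon of circumradius 3 (constant along its height) (area = (12/2)·3.000²·sin(360°/12) = 27.00 mm²); Combining (union): the regions partially overlap — summed areas 195.75 mm² minus the doubly-counted overlap 6.73 mm² gives 189.02 mm² — area = 189.02 mm². Overall, the cross-section is a single solid region. Net area = 189.02 mm².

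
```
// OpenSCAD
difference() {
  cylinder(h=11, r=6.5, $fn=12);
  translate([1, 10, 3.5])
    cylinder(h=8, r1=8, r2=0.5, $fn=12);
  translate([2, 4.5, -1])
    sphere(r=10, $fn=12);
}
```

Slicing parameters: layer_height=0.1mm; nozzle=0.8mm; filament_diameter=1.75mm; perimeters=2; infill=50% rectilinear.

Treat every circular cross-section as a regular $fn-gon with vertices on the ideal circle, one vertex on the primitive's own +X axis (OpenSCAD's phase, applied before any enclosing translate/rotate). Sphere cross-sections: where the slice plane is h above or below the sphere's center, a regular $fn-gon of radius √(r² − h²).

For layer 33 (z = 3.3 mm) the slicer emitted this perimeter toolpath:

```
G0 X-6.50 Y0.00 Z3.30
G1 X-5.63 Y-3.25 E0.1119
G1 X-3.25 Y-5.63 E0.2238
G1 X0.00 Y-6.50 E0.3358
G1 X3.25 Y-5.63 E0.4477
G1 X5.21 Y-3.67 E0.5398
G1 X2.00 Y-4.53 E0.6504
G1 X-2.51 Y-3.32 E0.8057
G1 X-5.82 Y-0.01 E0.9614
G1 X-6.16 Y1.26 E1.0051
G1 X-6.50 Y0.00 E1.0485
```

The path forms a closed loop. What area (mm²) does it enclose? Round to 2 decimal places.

Apply the shoelace formula to the sequence of (X, Y) vertices; enclosed area = 24.57 mm².

24.57 mm²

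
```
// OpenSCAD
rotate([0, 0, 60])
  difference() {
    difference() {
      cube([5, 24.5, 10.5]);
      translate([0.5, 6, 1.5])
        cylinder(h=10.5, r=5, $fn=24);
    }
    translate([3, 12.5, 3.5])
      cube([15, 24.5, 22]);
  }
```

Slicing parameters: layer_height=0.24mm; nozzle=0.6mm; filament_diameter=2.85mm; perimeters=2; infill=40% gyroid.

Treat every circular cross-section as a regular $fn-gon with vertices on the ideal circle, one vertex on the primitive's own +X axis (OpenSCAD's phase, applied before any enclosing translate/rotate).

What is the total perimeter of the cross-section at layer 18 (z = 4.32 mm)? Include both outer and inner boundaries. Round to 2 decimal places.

At z = 4.32 mm: the cube (footprint 5×24.5) is included at this height (perimeter 59.00 mm); the r=5 cylinder at (0.5, 6) gives a regular 24-gon of circumradius 5 (constant along its height) (perimeter = 2·24·5.000·sin(180°/24) = 31.33 mm); Subtracting the remaining from the first: starting from the 5×24.5 cube, the r=5 cylinder at (0.5, 6) partially overlaps it — only the 42.45 mm² overlap (of its 77.65 mm²) is removed, clipping the outline — boundary = 57.29 mm; the 15×24.5 cube at (3, 12.5) contributes its full rectangle (perimeter 79.00 mm); Subtracting the remaining from the first: starting from the result so far, the 15×24.5 cube at (3, 12.5) partially overlaps it — only the 24.00 mm² overlap (of its 367.50 mm²) is removed, clipping the outline — boundary = 57.29 mm; (rotated 60° about Z; rotation is an isometry so areas/perimeters/island counts are preserved). Overall, the cross-section has 2 separate islands. Total boundary length (outer) = 57.29 mm.

57.29 mm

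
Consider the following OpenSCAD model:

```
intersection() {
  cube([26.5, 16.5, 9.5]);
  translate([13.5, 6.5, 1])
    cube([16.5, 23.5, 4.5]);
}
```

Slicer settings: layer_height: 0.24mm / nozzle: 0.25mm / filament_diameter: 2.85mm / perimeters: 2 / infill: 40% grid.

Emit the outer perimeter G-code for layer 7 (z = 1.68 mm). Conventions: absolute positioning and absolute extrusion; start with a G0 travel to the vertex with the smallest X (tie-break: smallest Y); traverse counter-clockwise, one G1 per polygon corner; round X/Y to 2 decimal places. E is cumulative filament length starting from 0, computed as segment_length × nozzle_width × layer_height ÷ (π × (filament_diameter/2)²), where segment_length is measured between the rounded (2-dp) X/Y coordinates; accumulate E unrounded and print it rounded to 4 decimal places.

At z = 1.68 mm: the cube is present — its section is the full 26.5×16.5 rectangle; the cube at (13.5, 6.5) is present — its section is the full 16.5×23.5 rectangle; After intersecting: the 16.5×23.5 cube at (13.5, 6.5) partially overlaps the 26.5×16.5 cube; clipping to the common part keeps 130.00 mm² — 1 connected region. The outline is a single polygon with 4 vertices. Extrusion per mm of travel: 0.25 × 0.24 / (π × 1.425²) = 0.009405. Accumulating E over each segment gives final E = 0.4326.

G0 X13.50 Y6.50 Z1.68
G1 X26.50 Y6.50 E0.1223
G1 X26.50 Y16.50 E0.2163
G1 X13.50 Y16.50 E0.3386
G1 X13.50 Y6.50 E0.4326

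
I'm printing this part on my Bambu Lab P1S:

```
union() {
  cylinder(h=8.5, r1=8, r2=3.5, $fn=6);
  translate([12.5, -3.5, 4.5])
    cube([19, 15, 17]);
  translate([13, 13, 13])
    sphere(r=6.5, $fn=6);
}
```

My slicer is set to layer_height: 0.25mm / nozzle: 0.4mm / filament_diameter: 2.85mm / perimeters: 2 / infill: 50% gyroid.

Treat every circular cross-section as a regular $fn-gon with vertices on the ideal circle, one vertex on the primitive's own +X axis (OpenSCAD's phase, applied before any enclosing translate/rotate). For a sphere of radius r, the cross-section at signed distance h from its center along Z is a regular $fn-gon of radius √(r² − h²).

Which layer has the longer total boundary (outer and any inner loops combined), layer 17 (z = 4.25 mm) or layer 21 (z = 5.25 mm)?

layer 21 (z = 5.25 mm)

Layer 17 (z = 4.25): the cone contributes a regular 6-gon of circumradius 5.750 (interpolated between r1=8 and r2=3.5 at t=0.500) (perimeter = 2·6·5.750·sin(180°/6) = 34.50 mm); the cube at (12.5, -3.5) is absent (z outside [4.5, 21.5]); the sphere at (13, 13) is absent (|z−center|=8.750 > r=6.5); Combining (union): only the cone is present, so the union is just that shape — boundary = 34.50 mm. So its perimeter = 34.50 mm. Layer 21 (z = 5.25): the cone contributes a regular 6-gon of circumradius 5.221 (interpolated between r1=8 and r2=3.5 at t=0.618) (perimeter = 2·6·5.221·sin(180°/6) = 31.32 mm); the cube at (12.5, -3.5) is present — its section is the full 19×15 rectangle (perimeter 68.00 mm); the sphere at (13, 13) is not intersected at this z (|z−center|=7.750 > r=6.5); Merging all regions: the 2 present regions are separate (no shared area or edge), so areas and boundary lengths simply add and each stays a separate island — boundary = 99.32 mm. So its perimeter = 99.32 mm. Layer 21 is larger (99.32 vs 34.50 mm).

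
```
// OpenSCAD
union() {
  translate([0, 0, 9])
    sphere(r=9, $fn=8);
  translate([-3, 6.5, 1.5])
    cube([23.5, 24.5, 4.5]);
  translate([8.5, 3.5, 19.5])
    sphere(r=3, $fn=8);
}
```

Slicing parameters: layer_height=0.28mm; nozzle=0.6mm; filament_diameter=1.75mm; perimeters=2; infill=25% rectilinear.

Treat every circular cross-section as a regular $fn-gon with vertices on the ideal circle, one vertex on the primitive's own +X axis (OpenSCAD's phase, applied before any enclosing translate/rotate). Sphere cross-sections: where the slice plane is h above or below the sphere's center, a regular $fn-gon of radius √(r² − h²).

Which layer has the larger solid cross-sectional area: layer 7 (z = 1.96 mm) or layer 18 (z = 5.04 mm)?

layer 18 (z = 5.04 mm)

Layer 7 (z = 1.96): the r=9 sphere slices to a regular 8-gon of circumradius 5.607 (√(r²−h²) with h=7.04 from center) (area = (8/2)·5.607²·sin(360°/8) = 88.92 mm²); the cube at (-3, 6.5) is present — its section is the full 23.5×24.5 rectangle (area 575.75 mm²); the sphere at (8.5, 3.5) does not reach this height (|z−center|=17.540 > r=3); Combining (union): the 2 present regions are separate (no shared area or edge), so areas and boundary lengths simply add and each stays a separate island — area = 664.67 mm². So its area = 664.67 mm². Layer 18 (z = 5.04): the sphere: section is a regular 8-gon, circumradius = √(r²−h²) = √(9²−3.96²) = 8.082 (area = (8/2)·8.082²·sin(360°/8) = 184.75 mm²); the cube at (-3, 6.5) is present — its section is the full 23.5×24.5 rectangle (area 575.75 mm²); the sphere at (8.5, 3.5) is not intersected at this z (|z−center|=14.460 > r=3); Merging all regions: the regions partially overlap — summed areas 760.50 mm² minus the doubly-counted overlap 5.90 mm² gives 754.60 mm² — area = 754.60 mm². So its area = 754.60 mm². Layer 18 is larger (754.60 vs 664.67 mm²).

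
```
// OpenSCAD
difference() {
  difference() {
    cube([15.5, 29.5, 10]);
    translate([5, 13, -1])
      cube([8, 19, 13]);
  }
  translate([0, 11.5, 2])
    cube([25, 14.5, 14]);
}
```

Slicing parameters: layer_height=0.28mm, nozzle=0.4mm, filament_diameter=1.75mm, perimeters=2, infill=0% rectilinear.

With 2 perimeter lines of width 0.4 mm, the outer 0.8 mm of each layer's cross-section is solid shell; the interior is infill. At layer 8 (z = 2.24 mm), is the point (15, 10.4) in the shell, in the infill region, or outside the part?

shell

At z = 2.24 mm: the cube (footprint 15.5×29.5) is included at this height; the cube at (5, 13) (footprint 8×19) is included at this height; Taking the first minus the rest: starting from the 15.5×29.5 cube, the 8×19 cube at (5, 13) partially overlaps it — only the 132.00 mm² overlap (of its 152.00 mm²) is removed, clipping the outline — 1 connected region; the cube at (0, 11.5) is present — its section is the full 25×14.5 rectangle; After the difference (first − rest): starting from that combined region, the 25×14.5 cube at (0, 11.5) partially overlaps it — only the 120.75 mm² overlap (of its 362.50 mm²) is removed, clipping the outline — 3 connected regions. Overall, the cross-section has 3 separate islands. The nearest boundary edge runs (15.50, 11.50)→(15.50, 0.00); distance from the point to it = 0.50 mm. (Shell/infill is judged within the island containing the point — the largest one.) The point is inside the cross-section, 0.50 mm from the nearest boundary — within the 0.8 mm shell band (2 × 0.4).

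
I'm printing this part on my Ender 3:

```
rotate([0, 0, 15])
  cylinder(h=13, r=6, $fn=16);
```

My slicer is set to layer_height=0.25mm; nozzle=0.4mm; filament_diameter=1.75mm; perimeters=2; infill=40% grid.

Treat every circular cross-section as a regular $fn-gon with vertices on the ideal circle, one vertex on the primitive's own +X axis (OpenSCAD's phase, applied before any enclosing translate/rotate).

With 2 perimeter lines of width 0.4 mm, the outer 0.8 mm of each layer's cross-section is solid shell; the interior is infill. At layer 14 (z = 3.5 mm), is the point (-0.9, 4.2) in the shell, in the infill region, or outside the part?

At z = 3.5 mm: the r=6 cylinder gives a regular 16-gon of circumradius 6 (constant along its height); (whole slice rotated 15° about Z — lengths, areas and connectivity unchanged). Overall, the cross-section is a single solid region. Undo the 15° rotation: the query point maps to (0.218, 4.290) in the un-rotated model frame. The nearest boundary edge runs (2.30, 5.54)→(0.00, 6.00); distance from the point to it = 1.63 mm. The point is inside the cross-section and 1.63 mm from the nearest boundary — more than the 0.8 mm shell width (2 × 0.4), so it's in the infill interior.

infill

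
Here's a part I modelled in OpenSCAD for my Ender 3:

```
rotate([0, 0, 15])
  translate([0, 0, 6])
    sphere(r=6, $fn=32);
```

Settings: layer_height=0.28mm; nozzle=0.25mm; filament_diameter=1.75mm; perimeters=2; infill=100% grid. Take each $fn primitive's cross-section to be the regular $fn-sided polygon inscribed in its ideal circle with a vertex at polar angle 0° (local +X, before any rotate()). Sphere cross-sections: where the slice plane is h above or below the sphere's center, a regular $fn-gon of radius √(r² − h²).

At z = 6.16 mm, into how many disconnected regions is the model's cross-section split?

1

At z = 6.16 mm: the sphere: section is a regular 32-gon, circumradius = √(r²−h²) = √(6²−0.16²) = 5.998; (whole slice rotated 15° about Z — lengths, areas and connectivity unchanged). The result has 1 disconnected region.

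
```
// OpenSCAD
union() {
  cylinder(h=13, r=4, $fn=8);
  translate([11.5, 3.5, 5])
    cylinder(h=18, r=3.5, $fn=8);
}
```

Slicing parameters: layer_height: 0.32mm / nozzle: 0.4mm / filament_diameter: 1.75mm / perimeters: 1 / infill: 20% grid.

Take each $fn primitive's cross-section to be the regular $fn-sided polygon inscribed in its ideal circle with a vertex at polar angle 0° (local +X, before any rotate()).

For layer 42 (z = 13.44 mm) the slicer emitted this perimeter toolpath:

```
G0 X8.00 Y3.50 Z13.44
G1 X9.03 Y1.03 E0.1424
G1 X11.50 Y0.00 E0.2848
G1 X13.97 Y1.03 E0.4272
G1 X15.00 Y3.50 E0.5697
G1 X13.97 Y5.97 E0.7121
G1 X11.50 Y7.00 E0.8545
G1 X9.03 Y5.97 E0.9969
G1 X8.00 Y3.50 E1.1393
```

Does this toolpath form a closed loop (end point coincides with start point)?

Start point (G0): (8.00, 3.50). End point (last G1): the path returns to the start — closed.

yes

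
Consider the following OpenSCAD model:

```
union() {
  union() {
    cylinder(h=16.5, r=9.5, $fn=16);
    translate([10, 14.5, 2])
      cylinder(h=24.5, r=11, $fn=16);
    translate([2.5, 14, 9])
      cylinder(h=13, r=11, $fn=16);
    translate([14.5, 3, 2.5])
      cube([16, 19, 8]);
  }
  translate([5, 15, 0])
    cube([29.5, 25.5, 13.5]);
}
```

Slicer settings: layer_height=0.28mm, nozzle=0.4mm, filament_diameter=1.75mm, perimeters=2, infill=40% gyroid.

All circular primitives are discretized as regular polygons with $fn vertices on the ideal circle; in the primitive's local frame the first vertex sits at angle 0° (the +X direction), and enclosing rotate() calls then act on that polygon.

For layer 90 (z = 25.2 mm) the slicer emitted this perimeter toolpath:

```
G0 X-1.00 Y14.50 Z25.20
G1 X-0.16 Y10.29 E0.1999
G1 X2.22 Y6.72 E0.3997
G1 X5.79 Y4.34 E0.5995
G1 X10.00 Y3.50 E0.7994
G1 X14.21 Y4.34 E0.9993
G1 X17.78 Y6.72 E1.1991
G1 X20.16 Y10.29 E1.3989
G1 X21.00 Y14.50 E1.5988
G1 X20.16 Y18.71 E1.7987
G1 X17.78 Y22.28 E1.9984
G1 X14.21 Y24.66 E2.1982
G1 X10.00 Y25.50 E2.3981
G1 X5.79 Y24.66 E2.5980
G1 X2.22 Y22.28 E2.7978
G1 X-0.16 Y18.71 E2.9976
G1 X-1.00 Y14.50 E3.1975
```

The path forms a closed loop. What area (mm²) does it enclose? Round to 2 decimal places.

370.40 mm²

Apply the shoelace formula to the sequence of (X, Y) vertices; enclosed area = 370.40 mm².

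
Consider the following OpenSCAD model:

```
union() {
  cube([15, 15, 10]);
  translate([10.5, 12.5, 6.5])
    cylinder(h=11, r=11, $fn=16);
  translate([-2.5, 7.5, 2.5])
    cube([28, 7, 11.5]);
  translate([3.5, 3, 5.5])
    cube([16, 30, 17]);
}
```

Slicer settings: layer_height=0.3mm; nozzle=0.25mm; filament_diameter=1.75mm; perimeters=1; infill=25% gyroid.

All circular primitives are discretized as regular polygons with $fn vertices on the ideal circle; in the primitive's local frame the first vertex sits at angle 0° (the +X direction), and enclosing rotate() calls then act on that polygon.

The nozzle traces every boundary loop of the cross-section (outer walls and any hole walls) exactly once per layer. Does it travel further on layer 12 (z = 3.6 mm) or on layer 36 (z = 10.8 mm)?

Layer 12 (z = 3.6): the 15×15 cube contributes its full rectangle (perimeter 60.00 mm); the cylinder at (10.5, 12.5) does not reach this height (z outside [6.5, 17.5]); the cube at (-2.5, 7.5) (footprint 28×7) is included at this height (perimeter 70.00 mm); the cube at (3.5, 3) does not reach this height (z outside [5.5, 22.5]); Combining (union): the regions partially overlap (shared area 105.00 mm²), so the edge portions inside another operand are dropped and the merged outline is re-measured after clipping — boundary = 86.00 mm. So its perimeter = 86.00 mm. Layer 36 (z = 10.8): the cube does not reach this height (z outside [0, 10]); the r=11 cylinder at (10.5, 12.5) gives a regular 16-gon of circumradius 11 (constant along its height) (perimeter = 2·16·11.000·sin(180°/16) = 68.67 mm); the cube at (-2.5, 7.5) is present — its section is the full 28×7 rectangle (perimeter 70.00 mm); the 16×30 cube at (3.5, 3) contributes its full rectangle (perimeter 92.00 mm); Merging all regions: the regions partially overlap (shared area 448.66 mm²), so the edge portions inside another operand are dropped and the merged outline is re-measured after clipping — boundary = 110.84 mm. So its perimeter = 110.84 mm. Layer 36 is larger (110.84 vs 86.00 mm).

layer 36 (z = 10.8 mm)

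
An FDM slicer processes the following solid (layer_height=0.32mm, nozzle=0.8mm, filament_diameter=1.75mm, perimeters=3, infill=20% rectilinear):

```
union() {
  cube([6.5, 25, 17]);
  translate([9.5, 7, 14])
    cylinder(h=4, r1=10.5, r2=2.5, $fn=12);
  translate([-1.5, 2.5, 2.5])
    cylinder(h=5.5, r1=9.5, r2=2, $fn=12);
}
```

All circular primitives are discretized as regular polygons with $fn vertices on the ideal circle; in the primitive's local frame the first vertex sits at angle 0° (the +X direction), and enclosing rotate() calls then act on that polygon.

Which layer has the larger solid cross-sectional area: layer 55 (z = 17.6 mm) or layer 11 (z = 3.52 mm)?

layer 11 (z = 3.52 mm)

Layer 55 (z = 17.6): the cube is absent (z outside [0, 17]); the cone at (9.5, 7) (r1=10.5→r2=2.5) has section circumradius 3.300 here — a regular 12-gon (area = (12/2)·3.300²·sin(360°/12) = 32.67 mm²); the cone at (-1.5, 2.5) does not reach this height (z outside [2.5, 8]); Taking the union: only the cone at (9.5, 7) is present, so the union is just that shape — area = 32.67 mm². So its area = 32.67 mm². Layer 11 (z = 3.52): the cube (footprint 6.5×25) is included at this height (area 162.50 mm²); the cone at (9.5, 7) is absent (z outside [14, 18]); the cone at (-1.5, 2.5) contributes a regular 12-gon of circumradius 8.109 (interpolated between r1=9.5 and r2=2 at t=0.185) (area = (12/2)·8.109²·sin(360°/12) = 197.27 mm²); Combining (union): the regions partially overlap — summed areas 359.77 mm² minus the doubly-counted overlap 53.10 mm² gives 306.68 mm² — area = 306.68 mm². So its area = 306.68 mm². Layer 11 is larger (306.68 vs 32.67 mm²).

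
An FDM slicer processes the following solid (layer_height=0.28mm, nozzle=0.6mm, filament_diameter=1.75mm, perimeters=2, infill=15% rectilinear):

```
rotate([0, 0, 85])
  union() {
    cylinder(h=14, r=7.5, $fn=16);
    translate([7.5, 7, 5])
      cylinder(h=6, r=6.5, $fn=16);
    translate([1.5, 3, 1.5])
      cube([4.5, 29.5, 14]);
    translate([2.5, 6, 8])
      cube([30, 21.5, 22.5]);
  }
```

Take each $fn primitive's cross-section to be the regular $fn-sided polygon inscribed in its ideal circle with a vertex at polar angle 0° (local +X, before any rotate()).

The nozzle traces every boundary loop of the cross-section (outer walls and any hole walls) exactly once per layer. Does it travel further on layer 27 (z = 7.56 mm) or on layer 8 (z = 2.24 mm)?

Layer 27 (z = 7.56): the cylinder: section is a regular 16-gon, circumradius r=7.5 (perimeter = 2·16·7.500·sin(180°/16) = 46.82 mm); the cylinder at (7.5, 7): section is a regular 16-gon, circumradius r=6.5 (perimeter = 2·16·6.500·sin(180°/16) = 40.58 mm); the 4.5×29.5 cube at (1.5, 3) contributes its full rectangle (perimeter 68.00 mm); the cube at (2.5, 6) is not intersected at this z (z outside [8, 30.5]); Merging all regions: the regions partially overlap (shared area 62.69 mm²), so the edge portions inside another operand are dropped and the merged outline is re-measured after clipping — boundary = 107.70 mm; (rotated 85° about Z; rotation is an isometry so areas/perimeters/island counts are preserved). So its perimeter = 107.70 mm. Layer 8 (z = 2.24): the r=7.5 cylinder gives a regular 16-gon of circumradius 7.5 (constant along its height) (perimeter = 2·16·7.500·sin(180°/16) = 46.82 mm); the cylinder at (7.5, 7) is not intersected at this z (z outside [5, 11]); the cube at (1.5, 3) (footprint 4.5×29.5) is included at this height (perimeter 68.00 mm); the cube at (2.5, 6) is absent (z outside [8, 30.5]); Taking the union: the regions partially overlap (shared area 14.39 mm²), so the edge portions inside another operand are dropped and the merged outline is re-measured after clipping — boundary = 99.28 mm; (whole slice rotated 85° about Z — lengths, areas and connectivity unchanged). So its perimeter = 99.28 mm. Layer 27 is larger (107.70 vs 99.28 mm).

layer 27 (z = 7.56 mm)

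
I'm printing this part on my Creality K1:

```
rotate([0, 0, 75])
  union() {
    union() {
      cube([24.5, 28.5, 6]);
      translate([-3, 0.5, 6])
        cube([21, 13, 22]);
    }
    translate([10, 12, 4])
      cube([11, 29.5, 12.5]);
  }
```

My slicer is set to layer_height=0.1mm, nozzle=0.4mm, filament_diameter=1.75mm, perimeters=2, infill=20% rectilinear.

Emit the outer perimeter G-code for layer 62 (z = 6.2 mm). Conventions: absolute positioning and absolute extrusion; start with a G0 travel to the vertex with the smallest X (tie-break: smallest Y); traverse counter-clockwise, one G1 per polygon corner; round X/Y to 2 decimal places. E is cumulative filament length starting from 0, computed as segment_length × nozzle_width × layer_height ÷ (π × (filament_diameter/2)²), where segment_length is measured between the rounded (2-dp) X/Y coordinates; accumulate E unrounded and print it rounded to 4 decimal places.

At z = 6.2 mm: the cube does not reach this height (z outside [0, 6]); the cube at (-3, 0.5) (footprint 21×13) is included at this height; Merging all regions: only the 21×13 cube at (-3, 0.5) is present, so the union is just that shape — 1 connected region; the cube at (10, 12) is present — its section is the full 11×29.5 rectangle; Merging all regions: the regions partially overlap (shared area 12.00 mm²), so overlapping operands fuse into one piece — 1 connected region; (rotated 75° about Z; rotation is an isometry so areas/perimeters/island counts are preserved). The outline is a single polygon with 8 vertices. Extrusion per mm of travel: 0.4 × 0.1 / (π × 0.875²) = 0.016630. Accumulating E over each segment gives final E = 2.1621.

G0 X-37.50 Y20.40 Z6.20
G1 X-10.45 Y13.15 E0.4657
G1 X-13.82 Y0.60 E0.6818
G1 X-1.26 Y-2.77 E0.8981
G1 X4.18 Y17.52 E1.2474
G1 X-6.93 Y20.49 E1.4387
G1 X-6.16 Y23.39 E1.4886
G1 X-34.65 Y31.03 E1.9791
G1 X-37.50 Y20.40 E2.1621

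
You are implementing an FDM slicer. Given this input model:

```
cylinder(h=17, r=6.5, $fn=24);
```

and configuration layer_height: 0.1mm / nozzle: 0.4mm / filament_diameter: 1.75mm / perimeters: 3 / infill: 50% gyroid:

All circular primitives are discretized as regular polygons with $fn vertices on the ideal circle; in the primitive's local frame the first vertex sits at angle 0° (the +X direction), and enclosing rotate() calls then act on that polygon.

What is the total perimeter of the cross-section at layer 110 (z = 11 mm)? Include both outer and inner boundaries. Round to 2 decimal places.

40.72 mm

At z = 11 mm: the cylinder: section is a regular 24-gon, circumradius r=6.5 (perimeter = 2·24·6.500·sin(180°/24) = 40.72 mm). Overall, the cross-section is a single solid region. Total boundary length (outer) = 40.72 mm.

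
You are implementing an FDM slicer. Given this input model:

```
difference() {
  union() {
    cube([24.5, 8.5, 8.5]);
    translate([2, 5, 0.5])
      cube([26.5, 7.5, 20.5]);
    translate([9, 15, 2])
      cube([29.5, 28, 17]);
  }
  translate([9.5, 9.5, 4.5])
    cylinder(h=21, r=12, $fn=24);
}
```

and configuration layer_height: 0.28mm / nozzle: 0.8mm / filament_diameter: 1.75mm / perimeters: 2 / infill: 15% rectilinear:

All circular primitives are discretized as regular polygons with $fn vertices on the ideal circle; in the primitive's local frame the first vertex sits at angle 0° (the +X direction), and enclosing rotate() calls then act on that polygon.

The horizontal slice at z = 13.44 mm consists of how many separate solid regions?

At z = 13.44 mm: the cube is not intersected at this z (z outside [0, 8.5]); the cube at (2, 5) (footprint 26.5×7.5) is included at this height; the 29.5×28 cube at (9, 15) contributes its full rectangle; Merging all regions: the 2 present regions are separate (no shared area or edge), so areas and boundary lengths simply add and each stays a separate island — 2 connected regions; the r=12 cylinder at (9.5, 9.5) contributes a regular 24-gon of circumradius 12; After the difference (first − rest): starting from that combined region, the r=12 cylinder at (9.5, 9.5) partially overlaps it — only the 195.89 mm² overlap (of its 447.24 mm²) is removed, clipping the outline — 2 connected regions. The result has 2 disconnected regions.

2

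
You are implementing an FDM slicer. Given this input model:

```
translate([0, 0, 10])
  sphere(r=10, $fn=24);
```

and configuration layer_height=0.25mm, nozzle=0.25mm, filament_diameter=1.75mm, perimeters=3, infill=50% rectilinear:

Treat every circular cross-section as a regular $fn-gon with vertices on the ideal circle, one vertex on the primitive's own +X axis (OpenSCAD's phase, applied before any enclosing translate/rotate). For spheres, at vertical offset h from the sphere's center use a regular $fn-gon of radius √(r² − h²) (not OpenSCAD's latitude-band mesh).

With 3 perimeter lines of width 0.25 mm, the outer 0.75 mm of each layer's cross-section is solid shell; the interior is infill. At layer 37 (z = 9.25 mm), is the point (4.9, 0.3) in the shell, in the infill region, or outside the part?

infill

At z = 9.25 mm: the r=10 sphere slices to a regular 24-gon of circumradius 9.972 (√(r²−h²) with h=0.75 from center). Overall, the cross-section is a single solid region. The nearest boundary edge runs (9.97, 0.00)→(9.63, 2.58); distance from the point to it = 4.99 mm. The point is inside the cross-section and 4.99 mm from the nearest boundary — more than the 0.75 mm shell width (3 × 0.25), so it's in the infill interior.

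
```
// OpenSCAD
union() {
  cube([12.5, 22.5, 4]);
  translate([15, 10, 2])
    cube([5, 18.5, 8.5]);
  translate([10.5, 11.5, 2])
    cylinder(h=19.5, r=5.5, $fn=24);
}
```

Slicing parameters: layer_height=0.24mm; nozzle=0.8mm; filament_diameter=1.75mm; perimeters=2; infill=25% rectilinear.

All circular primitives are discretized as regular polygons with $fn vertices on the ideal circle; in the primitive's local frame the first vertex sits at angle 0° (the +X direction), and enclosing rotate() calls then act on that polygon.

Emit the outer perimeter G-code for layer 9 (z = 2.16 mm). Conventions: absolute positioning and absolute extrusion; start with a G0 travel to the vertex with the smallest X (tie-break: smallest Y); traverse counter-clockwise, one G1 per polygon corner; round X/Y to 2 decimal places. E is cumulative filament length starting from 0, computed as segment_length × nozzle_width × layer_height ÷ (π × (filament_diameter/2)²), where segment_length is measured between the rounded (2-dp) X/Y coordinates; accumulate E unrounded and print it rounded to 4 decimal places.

At z = 2.16 mm: the cube (footprint 12.5×22.5) is included at this height; the cube at (15, 10) (footprint 5×18.5) is included at this height; the r=5.5 cylinder at (10.5, 11.5) gives a regular 24-gon of circumradius 5.5 (constant along its height); Taking the union: the regions partially overlap (shared area 71.75 mm²), so overlapping operands fuse into one piece — 1 connected region. The outline is a single polygon with 16 vertices. Extrusion per mm of travel: 0.8 × 0.24 / (π × 0.875²) = 0.079824. Accumulating E over each segment gives final E = 8.7627.

G0 X0.00 Y0.00 Z2.16
G1 X12.50 Y0.00 E0.9978
G1 X12.50 Y6.43 E1.5111
G1 X13.25 Y6.74 E1.5759
G1 X14.39 Y7.61 E1.6903
G1 X15.26 Y8.75 E1.8048
G1 X15.78 Y10.00 E1.9129
G1 X20.00 Y10.00 E2.2497
G1 X20.00 Y28.50 E3.7265
G1 X15.00 Y28.50 E4.1256
G1 X15.00 Y14.59 E5.2360
G1 X14.39 Y15.39 E5.3163
G1 X13.25 Y16.26 E5.4307
G1 X12.50 Y16.57 E5.4955
G1 X12.50 Y22.50 E5.9689
G1 X0.00 Y22.50 E6.9667
G1 X0.00 Y0.00 E8.7627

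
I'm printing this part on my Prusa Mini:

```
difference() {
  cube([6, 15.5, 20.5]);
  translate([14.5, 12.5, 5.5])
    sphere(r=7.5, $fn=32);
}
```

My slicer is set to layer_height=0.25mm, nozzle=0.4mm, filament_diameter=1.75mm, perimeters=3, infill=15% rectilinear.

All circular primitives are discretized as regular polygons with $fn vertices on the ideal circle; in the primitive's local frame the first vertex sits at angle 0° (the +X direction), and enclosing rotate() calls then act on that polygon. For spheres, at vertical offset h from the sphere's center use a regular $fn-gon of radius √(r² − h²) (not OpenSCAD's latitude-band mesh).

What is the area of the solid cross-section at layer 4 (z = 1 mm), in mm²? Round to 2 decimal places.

93.00 mm²

At z = 1 mm: the 6×15.5 cube contributes its full rectangle (area 93.00 mm²); the sphere at (14.5, 12.5): section is a regular 32-gon, circumradius = √(r²−h²) = √(7.5²−4.5²) = 6.000 (area = (32/2)·6.000²·sin(360°/32) = 112.37 mm²); Taking the first minus the rest: starting from the 6×15.5 cube (93.00 mm²), the r=7.5 sphere at (14.5, 12.5) misses the remaining region (no effect) — area = 93.00 mm². Overall, the cross-section is a single solid region. Net area = 93.00 mm².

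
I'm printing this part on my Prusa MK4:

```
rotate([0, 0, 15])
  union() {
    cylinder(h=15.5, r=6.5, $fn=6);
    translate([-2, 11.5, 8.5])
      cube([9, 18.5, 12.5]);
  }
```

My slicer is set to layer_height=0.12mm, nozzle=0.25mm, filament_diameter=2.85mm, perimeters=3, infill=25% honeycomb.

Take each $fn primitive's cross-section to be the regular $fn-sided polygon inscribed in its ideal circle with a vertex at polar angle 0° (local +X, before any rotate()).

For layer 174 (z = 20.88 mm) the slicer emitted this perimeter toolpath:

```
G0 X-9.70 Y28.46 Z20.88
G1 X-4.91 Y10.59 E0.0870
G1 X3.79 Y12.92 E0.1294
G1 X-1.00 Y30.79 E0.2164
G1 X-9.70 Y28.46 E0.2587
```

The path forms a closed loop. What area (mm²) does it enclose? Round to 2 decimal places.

166.63 mm²

Apply the shoelace formula to the sequence of (X, Y) vertices; enclosed area = 166.63 mm².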